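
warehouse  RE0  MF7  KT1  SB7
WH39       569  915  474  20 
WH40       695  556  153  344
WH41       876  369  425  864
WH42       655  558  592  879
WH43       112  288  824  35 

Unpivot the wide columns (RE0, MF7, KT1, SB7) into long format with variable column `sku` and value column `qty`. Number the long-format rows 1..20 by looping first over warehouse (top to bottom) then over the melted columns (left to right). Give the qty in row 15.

592

20 rows total (5 × 4). Row 15: index ⌊(15-1)/4⌋ = 3 into warehouse → WH42; (15-1) mod 4 = 2 into the melted columns → KT1.
So row 15 is (WH42, KT1, 592); qty = 592.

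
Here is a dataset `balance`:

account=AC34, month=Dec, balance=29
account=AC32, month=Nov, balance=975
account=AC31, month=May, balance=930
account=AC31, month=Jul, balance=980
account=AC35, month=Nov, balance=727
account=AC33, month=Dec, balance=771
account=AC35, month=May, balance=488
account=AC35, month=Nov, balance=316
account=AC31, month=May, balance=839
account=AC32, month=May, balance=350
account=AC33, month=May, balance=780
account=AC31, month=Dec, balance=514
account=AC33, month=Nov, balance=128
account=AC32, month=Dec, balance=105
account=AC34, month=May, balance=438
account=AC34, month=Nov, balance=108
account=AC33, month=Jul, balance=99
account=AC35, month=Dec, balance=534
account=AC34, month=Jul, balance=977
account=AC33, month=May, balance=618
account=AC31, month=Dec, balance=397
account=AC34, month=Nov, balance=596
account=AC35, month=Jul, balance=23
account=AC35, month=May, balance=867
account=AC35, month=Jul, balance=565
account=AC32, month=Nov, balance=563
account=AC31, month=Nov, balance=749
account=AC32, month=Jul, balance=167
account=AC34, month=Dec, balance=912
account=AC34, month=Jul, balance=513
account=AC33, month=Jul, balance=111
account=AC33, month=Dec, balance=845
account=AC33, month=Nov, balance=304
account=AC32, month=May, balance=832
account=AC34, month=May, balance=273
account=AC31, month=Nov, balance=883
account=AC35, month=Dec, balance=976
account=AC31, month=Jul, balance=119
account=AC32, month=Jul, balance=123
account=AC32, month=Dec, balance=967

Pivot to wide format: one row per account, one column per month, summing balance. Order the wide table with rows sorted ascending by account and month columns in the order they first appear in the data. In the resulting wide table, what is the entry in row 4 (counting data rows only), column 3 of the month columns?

711

With rows sorted ascending by account, row 4 is account=AC34. month columns in first-appearance order: Dec, Nov, May, Jul; column 3 is May.
Long rows with account=AC34, month=May: 438 + 273 = 711.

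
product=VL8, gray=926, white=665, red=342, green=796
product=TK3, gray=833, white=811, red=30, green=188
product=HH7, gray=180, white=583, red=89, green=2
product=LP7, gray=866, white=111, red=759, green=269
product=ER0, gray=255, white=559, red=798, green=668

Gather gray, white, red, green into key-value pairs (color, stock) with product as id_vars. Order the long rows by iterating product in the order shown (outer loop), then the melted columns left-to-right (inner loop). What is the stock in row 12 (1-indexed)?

20 rows total (5 × 4). Row 12: index ⌊(12-1)/4⌋ = 2 into product → HH7; (12-1) mod 4 = 3 into the melted columns → green.
So row 12 is (HH7, green, 2); stock = 2.

2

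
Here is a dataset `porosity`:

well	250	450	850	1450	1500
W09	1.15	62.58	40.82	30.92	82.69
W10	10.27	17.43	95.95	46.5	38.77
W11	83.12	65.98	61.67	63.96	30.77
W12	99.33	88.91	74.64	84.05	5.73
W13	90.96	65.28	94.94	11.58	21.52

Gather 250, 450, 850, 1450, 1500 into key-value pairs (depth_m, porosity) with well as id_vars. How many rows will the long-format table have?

25

5 well values × 5 melted columns = 25 rows.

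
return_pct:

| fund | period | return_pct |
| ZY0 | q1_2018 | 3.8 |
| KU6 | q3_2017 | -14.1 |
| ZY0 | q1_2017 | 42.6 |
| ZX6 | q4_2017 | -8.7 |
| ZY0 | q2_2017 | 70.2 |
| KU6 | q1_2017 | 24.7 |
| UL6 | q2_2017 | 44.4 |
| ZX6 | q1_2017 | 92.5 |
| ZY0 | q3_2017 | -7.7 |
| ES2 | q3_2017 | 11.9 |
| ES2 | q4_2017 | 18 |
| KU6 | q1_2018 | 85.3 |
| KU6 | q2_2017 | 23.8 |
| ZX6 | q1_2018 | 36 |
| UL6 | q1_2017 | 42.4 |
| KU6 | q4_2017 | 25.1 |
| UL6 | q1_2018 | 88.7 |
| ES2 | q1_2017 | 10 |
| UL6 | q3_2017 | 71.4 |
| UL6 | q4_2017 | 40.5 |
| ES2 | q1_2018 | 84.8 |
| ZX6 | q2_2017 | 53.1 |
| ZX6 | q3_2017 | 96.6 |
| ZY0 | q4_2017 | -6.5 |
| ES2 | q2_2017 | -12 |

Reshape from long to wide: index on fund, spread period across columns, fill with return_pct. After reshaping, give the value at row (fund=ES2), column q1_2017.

10

Wide layout: rows indexed by fund, columns are the 5 distinct period values (q1_2018, q3_2017, q1_2017, q4_2017, q2_2017).
Cell (fund=ES2, period=q1_2017) draws from the long row where fund=ES2 and period=q1_2017, which has return_pct=10.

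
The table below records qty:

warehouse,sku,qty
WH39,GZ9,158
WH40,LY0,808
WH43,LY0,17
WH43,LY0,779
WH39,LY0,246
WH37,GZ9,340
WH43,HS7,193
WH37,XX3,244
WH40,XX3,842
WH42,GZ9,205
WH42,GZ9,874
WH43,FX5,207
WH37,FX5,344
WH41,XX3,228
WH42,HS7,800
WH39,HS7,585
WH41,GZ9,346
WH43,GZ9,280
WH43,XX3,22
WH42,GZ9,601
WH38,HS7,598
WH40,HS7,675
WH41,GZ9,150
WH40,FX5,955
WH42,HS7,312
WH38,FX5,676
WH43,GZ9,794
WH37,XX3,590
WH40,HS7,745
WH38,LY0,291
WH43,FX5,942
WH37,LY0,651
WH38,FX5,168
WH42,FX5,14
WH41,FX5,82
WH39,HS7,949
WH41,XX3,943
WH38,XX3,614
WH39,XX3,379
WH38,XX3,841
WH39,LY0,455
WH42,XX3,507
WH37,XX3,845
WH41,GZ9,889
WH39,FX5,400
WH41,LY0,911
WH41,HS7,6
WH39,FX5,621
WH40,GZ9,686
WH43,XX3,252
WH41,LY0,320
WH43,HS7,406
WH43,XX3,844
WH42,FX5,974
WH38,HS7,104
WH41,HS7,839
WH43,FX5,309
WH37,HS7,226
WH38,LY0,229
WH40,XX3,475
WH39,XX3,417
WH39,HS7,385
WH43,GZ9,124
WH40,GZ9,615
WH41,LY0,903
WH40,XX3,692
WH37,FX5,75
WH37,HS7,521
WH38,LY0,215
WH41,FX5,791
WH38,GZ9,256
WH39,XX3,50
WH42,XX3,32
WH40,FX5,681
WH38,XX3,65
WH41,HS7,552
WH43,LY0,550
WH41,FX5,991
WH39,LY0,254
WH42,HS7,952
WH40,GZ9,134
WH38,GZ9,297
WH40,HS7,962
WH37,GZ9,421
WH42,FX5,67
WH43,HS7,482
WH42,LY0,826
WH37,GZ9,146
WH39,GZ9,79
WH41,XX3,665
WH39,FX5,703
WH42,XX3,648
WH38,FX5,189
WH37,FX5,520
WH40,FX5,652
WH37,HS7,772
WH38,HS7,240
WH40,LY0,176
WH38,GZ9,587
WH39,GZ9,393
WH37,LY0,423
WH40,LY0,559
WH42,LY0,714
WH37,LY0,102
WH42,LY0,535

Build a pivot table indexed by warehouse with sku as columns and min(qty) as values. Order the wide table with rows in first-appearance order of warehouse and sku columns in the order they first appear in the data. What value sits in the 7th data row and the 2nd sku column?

215

With rows in first-appearance order of warehouse, row 7 is warehouse=WH38. sku columns in first-appearance order: GZ9, LY0, HS7, XX3, FX5; column 2 is LY0.
Long rows with warehouse=WH38, sku=LY0: min(291, 229, 215) = 215.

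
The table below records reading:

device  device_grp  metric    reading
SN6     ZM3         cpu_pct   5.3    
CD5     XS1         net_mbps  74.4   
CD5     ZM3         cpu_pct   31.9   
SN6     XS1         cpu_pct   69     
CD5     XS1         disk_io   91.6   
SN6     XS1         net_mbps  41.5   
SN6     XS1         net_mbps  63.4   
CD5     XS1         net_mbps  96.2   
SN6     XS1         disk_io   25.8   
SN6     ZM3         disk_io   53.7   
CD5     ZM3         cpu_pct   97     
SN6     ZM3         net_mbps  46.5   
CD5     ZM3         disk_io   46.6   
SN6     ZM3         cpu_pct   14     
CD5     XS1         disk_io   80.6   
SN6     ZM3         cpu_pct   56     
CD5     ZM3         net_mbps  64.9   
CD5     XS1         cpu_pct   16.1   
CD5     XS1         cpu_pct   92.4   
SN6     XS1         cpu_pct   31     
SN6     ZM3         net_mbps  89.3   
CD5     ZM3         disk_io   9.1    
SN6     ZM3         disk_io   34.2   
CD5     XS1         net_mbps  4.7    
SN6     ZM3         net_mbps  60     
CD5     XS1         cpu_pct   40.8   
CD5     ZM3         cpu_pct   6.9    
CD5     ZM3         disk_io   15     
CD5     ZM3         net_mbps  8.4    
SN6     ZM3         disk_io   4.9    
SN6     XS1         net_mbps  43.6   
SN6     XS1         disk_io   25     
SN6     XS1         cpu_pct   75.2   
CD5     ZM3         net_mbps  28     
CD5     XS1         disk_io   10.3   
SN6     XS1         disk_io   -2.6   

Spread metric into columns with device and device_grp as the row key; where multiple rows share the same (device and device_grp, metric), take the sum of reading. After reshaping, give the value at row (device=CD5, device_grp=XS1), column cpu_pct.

Rows with device=CD5, device_grp=XS1 and metric=cpu_pct: reading values are 16.1, 92.4, 40.8.
16.1 + 92.4 + 40.8 = 149.3.

149.3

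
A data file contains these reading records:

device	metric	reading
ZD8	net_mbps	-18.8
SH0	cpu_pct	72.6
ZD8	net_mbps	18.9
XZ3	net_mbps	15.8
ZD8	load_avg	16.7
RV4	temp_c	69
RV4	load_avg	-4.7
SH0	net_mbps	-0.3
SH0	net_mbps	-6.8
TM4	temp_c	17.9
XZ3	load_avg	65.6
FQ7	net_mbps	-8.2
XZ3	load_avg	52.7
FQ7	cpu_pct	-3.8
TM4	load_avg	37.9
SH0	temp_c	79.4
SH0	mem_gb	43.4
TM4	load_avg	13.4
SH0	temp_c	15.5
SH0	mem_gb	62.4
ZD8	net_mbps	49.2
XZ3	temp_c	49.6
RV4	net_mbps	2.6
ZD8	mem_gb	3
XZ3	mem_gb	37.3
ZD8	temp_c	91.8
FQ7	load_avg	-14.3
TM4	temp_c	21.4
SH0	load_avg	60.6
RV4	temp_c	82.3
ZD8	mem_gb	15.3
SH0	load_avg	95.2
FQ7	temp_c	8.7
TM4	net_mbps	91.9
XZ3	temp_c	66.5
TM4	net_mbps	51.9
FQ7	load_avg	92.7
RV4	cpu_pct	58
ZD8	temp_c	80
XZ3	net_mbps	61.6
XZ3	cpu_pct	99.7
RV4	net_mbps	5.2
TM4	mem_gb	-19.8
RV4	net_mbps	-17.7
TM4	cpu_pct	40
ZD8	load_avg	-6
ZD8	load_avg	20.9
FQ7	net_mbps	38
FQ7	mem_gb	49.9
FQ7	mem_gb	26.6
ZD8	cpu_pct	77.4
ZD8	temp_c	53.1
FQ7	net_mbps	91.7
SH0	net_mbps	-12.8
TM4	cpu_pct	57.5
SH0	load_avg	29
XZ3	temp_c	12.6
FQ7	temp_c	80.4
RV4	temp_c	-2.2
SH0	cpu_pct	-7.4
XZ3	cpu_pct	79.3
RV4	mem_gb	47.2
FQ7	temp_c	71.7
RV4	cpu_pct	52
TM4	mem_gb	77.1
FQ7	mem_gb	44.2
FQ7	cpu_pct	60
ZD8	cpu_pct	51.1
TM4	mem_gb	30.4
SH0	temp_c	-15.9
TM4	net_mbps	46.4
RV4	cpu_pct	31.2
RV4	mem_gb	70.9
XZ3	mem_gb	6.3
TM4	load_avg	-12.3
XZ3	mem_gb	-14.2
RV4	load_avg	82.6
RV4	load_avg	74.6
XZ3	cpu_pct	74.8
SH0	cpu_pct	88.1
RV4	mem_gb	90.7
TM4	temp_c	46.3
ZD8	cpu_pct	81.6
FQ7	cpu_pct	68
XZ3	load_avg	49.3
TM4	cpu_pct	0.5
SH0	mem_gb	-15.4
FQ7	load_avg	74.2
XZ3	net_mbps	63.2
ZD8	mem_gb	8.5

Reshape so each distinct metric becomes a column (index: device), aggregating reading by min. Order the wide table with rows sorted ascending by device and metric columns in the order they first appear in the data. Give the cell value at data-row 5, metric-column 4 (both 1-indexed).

With rows sorted ascending by device, row 5 is device=XZ3. metric columns in first-appearance order: net_mbps, cpu_pct, load_avg, temp_c, mem_gb; column 4 is temp_c.
Long rows with device=XZ3, metric=temp_c: min(49.6, 66.5, 12.6) = 12.6.

12.6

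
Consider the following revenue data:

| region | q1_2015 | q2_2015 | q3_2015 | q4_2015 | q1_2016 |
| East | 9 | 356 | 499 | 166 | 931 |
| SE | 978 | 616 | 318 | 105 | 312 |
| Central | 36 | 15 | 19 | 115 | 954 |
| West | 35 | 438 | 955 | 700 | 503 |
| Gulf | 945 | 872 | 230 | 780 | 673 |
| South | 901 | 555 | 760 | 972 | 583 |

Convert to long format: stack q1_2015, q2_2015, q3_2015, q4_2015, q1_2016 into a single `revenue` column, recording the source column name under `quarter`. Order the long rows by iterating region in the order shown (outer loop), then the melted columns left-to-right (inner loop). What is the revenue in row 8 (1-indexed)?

30 rows total (6 × 5). Row 8: index ⌊(8-1)/5⌋ = 1 into region → SE; (8-1) mod 5 = 2 into the melted columns → q3_2015.
So row 8 is (SE, q3_2015, 318); revenue = 318.

318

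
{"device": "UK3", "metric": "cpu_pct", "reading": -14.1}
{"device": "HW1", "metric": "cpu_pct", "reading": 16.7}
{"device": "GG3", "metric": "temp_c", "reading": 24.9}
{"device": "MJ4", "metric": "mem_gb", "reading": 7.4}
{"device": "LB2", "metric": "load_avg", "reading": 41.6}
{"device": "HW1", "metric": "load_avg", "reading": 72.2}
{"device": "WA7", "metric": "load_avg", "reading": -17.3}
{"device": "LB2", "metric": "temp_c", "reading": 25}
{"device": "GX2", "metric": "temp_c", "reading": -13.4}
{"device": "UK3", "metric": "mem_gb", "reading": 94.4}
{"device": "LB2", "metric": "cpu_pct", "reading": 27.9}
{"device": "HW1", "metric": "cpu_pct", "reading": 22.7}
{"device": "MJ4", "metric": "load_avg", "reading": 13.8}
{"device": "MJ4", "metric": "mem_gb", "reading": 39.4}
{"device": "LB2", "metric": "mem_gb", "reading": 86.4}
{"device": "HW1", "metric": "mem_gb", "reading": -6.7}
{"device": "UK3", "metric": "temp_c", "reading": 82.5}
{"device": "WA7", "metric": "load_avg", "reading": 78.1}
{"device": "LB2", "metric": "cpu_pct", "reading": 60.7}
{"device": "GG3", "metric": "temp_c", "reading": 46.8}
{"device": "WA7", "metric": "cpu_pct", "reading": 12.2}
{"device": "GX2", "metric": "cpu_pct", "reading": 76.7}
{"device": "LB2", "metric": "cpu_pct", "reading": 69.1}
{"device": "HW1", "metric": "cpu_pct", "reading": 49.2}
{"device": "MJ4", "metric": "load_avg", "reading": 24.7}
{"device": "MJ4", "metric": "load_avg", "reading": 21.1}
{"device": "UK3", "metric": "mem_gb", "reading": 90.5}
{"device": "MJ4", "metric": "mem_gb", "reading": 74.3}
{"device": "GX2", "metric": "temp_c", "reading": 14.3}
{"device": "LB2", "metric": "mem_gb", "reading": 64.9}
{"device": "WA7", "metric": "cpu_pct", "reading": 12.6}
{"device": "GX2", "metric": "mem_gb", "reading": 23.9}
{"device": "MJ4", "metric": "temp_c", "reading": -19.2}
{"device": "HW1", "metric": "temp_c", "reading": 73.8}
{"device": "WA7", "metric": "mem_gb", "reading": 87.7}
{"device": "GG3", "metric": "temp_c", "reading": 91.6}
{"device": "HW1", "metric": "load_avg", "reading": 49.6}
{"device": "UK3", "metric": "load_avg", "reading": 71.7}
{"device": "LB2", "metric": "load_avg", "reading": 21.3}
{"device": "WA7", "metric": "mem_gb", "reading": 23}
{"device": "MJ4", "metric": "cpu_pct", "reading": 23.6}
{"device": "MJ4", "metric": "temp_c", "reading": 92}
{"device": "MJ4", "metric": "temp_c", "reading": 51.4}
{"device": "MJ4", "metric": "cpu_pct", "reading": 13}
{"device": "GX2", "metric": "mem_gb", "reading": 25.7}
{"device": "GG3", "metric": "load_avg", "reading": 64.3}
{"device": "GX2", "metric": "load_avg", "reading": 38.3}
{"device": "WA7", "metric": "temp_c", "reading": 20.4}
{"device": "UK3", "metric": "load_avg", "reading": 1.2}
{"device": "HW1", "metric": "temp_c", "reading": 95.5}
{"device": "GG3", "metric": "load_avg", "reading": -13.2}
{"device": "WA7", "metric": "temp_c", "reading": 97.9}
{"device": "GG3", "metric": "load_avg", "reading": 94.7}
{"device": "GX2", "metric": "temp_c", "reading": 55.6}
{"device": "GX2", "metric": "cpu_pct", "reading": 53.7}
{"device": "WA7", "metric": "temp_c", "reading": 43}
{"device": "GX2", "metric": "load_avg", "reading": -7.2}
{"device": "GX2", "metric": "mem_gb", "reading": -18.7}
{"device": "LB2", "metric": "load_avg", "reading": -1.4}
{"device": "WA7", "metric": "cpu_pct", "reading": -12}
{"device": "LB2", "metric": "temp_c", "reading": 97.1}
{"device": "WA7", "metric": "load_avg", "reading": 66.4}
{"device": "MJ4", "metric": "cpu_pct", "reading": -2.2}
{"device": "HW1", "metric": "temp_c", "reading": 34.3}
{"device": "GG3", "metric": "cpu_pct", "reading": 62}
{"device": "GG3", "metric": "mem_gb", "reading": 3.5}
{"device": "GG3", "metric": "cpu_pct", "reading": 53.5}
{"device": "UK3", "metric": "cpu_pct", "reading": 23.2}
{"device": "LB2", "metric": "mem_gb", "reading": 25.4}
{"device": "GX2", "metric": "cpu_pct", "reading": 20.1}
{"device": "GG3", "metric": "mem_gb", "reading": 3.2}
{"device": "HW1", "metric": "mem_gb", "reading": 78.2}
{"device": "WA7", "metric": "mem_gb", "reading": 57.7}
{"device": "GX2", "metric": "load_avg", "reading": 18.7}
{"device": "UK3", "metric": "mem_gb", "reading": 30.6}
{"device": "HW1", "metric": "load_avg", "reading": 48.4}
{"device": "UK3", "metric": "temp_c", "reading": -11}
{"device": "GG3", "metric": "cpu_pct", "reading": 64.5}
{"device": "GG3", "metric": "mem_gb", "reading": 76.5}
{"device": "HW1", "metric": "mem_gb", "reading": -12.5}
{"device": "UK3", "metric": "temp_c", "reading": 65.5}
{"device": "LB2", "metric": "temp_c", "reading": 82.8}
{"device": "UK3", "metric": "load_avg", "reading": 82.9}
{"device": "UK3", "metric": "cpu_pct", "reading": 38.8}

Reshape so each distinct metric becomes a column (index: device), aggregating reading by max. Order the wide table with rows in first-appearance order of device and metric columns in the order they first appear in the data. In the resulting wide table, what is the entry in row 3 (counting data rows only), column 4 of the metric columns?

With rows in first-appearance order of device, row 3 is device=GG3. metric columns in first-appearance order: cpu_pct, temp_c, mem_gb, load_avg; column 4 is load_avg.
Long rows with device=GG3, metric=load_avg: max(64.3, -13.2, 94.7) = 94.7.

94.7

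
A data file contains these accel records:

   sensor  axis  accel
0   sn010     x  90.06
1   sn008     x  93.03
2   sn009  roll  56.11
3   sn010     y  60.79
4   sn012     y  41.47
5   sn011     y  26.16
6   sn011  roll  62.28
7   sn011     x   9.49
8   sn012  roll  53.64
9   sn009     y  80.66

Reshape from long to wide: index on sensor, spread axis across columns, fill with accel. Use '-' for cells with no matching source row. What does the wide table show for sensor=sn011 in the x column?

The long row with sensor=sn011, axis=x has accel=9.49.

9.49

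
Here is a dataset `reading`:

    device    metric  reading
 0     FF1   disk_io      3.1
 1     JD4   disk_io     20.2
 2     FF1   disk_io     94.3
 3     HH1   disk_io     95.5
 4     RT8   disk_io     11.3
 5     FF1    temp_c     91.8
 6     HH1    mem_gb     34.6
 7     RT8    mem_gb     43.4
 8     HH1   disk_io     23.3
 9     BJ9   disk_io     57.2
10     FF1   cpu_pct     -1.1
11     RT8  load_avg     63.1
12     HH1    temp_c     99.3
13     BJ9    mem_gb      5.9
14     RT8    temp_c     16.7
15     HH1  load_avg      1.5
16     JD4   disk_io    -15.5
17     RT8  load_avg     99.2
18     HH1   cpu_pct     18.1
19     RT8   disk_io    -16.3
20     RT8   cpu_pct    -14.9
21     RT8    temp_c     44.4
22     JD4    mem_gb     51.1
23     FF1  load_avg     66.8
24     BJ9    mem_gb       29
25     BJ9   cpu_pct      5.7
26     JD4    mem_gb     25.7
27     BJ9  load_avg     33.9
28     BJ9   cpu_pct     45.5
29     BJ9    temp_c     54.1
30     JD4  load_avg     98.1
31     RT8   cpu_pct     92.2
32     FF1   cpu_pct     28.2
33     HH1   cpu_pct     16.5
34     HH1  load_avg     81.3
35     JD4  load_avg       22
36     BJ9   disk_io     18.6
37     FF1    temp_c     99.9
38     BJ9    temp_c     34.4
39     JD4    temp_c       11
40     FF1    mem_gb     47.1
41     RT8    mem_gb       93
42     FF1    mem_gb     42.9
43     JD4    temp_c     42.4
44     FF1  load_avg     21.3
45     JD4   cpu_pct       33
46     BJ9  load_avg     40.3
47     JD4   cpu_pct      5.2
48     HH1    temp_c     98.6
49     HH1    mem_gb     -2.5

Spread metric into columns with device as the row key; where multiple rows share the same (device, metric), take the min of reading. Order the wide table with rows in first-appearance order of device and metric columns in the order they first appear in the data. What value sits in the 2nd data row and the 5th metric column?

With rows in first-appearance order of device, row 2 is device=JD4. metric columns in first-appearance order: disk_io, temp_c, mem_gb, cpu_pct, load_avg; column 5 is load_avg.
Long rows with device=JD4, metric=load_avg: min(98.1, 22) = 22.

22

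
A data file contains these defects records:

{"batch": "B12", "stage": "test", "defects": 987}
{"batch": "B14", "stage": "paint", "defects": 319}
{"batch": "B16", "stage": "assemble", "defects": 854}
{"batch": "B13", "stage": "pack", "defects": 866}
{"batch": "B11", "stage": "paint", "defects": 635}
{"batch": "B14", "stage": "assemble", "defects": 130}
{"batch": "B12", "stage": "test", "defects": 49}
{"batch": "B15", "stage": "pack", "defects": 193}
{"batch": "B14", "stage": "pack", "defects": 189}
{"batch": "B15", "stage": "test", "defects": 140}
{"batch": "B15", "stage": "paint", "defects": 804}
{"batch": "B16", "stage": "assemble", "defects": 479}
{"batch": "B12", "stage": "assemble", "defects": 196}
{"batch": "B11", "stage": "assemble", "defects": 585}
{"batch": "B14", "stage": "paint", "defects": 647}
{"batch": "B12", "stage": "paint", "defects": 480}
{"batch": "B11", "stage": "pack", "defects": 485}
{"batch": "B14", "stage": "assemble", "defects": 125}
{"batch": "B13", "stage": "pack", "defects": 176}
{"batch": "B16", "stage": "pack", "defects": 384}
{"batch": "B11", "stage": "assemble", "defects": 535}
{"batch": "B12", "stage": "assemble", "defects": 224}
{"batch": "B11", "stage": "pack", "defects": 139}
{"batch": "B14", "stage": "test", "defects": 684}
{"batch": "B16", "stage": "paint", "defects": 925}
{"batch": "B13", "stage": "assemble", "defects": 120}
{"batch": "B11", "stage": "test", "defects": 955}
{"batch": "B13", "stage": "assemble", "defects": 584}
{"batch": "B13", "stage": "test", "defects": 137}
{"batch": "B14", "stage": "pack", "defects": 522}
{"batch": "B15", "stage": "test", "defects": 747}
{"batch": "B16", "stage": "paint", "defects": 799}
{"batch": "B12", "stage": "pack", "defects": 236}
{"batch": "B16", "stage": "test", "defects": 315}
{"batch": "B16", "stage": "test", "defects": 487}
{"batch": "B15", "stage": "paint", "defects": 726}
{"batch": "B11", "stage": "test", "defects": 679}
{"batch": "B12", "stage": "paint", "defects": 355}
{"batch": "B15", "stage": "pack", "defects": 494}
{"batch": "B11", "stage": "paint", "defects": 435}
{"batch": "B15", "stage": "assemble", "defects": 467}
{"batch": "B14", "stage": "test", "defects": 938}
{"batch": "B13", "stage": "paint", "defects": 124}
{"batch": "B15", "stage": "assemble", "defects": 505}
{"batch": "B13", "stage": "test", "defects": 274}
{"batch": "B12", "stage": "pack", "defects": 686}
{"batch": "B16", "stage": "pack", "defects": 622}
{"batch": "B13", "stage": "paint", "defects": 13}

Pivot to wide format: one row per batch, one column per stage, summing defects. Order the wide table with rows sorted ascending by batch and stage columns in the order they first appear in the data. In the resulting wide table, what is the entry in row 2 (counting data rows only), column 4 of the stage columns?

With rows sorted ascending by batch, row 2 is batch=B12. stage columns in first-appearance order: test, paint, assemble, pack; column 4 is pack.
Long rows with batch=B12, stage=pack: 236 + 686 = 922.

922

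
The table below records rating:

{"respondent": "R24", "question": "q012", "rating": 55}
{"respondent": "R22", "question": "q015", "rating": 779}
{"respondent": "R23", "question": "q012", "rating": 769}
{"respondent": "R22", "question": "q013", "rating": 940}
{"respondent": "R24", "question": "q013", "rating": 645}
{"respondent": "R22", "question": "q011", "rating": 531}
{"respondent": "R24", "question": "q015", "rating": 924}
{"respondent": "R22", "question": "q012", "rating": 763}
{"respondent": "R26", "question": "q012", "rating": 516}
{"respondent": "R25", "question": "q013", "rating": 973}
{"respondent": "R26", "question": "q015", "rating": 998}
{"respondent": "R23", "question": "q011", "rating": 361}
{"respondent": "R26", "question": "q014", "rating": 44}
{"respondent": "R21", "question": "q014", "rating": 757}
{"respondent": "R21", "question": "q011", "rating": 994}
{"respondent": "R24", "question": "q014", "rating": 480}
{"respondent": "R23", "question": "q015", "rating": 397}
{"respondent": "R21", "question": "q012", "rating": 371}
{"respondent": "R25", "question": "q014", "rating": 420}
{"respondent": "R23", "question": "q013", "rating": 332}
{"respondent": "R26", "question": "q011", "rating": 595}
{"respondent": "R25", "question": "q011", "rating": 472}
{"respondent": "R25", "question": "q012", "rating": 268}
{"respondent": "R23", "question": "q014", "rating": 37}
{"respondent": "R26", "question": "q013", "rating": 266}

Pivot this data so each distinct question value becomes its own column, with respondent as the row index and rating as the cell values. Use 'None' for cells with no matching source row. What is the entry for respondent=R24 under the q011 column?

None

No long-format row has respondent=R24 and question=q011, so the cell is None.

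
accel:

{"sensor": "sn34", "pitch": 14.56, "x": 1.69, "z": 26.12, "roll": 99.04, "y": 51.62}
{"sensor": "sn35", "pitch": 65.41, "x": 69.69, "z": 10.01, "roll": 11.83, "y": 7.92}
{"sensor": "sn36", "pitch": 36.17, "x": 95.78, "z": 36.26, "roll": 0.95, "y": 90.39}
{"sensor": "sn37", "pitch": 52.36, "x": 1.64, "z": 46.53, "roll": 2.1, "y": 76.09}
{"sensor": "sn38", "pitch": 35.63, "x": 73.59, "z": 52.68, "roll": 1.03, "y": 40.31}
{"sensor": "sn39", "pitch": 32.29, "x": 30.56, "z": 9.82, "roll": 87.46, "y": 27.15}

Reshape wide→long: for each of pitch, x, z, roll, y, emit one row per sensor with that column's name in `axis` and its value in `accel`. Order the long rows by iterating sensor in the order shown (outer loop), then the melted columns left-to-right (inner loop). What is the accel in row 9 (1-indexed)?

11.83

30 rows total (6 × 5). Row 9: index ⌊(9-1)/5⌋ = 1 into sensor → sn35; (9-1) mod 5 = 3 into the melted columns → roll.
So row 9 is (sn35, roll, 11.83); accel = 11.83.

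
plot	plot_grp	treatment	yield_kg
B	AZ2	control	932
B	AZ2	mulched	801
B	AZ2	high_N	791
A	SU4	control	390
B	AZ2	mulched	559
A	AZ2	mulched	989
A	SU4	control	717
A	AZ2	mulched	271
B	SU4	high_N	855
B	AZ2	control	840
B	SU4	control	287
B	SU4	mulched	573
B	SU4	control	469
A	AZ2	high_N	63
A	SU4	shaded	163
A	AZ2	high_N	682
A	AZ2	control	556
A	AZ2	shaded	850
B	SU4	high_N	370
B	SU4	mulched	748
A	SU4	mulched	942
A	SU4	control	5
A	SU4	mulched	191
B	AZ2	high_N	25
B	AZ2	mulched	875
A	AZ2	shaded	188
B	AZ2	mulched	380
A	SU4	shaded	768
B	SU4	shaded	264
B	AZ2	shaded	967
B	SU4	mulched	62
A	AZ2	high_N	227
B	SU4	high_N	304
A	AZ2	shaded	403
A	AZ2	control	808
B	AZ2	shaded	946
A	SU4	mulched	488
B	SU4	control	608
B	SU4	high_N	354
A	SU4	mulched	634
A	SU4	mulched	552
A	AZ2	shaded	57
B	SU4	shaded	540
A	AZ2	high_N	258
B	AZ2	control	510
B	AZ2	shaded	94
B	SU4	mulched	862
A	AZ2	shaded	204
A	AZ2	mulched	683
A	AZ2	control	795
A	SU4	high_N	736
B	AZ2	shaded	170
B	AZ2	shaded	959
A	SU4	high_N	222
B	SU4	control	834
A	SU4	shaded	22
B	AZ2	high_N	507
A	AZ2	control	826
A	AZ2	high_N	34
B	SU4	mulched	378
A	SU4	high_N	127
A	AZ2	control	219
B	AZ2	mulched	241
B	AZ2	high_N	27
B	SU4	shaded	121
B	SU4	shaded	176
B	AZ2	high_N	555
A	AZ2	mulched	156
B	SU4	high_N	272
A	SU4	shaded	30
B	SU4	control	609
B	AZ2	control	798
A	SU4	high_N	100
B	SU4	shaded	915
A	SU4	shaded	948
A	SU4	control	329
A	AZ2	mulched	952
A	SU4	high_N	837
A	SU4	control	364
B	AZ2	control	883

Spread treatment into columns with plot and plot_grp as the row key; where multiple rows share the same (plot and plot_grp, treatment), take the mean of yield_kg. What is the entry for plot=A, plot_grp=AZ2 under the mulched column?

610.20

Rows with plot=A, plot_grp=AZ2 and treatment=mulched: yield_kg values are 989, 271, 683, 156, 952.
(989 + 271 + 683 + 156 + 952) / 5 = 610.20.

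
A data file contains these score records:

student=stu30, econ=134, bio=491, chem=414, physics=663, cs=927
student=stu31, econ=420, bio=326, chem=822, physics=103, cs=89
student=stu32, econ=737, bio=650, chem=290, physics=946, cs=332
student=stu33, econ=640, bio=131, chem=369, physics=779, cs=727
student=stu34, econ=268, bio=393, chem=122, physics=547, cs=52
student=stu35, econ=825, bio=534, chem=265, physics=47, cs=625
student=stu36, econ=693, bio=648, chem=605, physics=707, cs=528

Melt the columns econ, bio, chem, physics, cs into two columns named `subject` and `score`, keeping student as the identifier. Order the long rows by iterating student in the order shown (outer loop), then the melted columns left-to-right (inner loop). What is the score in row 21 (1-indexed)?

35 rows total (7 × 5). Row 21: index ⌊(21-1)/5⌋ = 4 into student → stu34; (21-1) mod 5 = 0 into the melted columns → econ.
So row 21 is (stu34, econ, 268); score = 268.

268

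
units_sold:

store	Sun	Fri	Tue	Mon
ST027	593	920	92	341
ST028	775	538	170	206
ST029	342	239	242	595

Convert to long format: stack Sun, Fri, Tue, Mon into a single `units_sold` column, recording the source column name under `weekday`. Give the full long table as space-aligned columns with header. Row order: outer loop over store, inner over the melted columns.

Each (store, column) pair becomes one row: 3 × 4 = 12 rows.
For example, (ST027, Sun) → units_sold=593.

store  weekday  units_sold
ST027  Sun      593       
ST027  Fri      920       
ST027  Tue      92        
ST027  Mon      341       
ST028  Sun      775       
ST028  Fri      538       
ST028  Tue      170       
ST028  Mon      206       
ST029  Sun      342       
ST029  Fri      239       
ST029  Tue      242       
ST029  Mon      595       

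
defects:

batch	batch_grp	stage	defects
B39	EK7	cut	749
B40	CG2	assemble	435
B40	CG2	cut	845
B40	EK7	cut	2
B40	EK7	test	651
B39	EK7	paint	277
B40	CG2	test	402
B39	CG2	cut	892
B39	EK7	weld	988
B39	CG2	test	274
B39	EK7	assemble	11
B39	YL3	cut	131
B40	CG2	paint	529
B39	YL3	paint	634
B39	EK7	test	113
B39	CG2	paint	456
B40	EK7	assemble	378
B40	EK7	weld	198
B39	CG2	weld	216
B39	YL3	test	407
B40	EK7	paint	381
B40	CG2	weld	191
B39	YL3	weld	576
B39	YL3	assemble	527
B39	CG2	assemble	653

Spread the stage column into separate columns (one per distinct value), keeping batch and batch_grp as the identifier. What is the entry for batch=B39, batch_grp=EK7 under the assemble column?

Wide layout: rows indexed by batch and batch_grp, columns are the 5 distinct stage values (cut, assemble, test, paint, weld).
Cell (batch=B39, batch_grp=EK7, stage=assemble) draws from the long row where batch=B39, batch_grp=EK7 and stage=assemble, which has defects=11.

11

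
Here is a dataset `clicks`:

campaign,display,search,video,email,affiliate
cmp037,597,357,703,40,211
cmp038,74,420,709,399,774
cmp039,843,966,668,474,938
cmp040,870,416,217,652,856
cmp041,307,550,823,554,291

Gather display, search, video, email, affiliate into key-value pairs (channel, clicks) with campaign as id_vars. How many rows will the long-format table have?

5 campaign values × 5 melted columns = 25 rows.

25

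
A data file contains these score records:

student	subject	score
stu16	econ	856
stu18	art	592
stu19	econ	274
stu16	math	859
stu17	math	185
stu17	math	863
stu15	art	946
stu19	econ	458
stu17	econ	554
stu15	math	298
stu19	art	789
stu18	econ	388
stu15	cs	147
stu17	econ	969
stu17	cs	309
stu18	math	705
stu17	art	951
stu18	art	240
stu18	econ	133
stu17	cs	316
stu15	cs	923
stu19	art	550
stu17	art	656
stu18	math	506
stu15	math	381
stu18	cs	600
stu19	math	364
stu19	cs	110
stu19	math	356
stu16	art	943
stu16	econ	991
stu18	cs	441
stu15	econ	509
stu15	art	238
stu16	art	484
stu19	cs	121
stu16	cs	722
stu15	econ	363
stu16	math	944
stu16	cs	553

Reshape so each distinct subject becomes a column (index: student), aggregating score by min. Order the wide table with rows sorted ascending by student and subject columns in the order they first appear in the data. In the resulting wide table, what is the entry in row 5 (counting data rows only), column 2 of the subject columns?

With rows sorted ascending by student, row 5 is student=stu19. subject columns in first-appearance order: econ, art, math, cs; column 2 is art.
Long rows with student=stu19, subject=art: min(789, 550) = 550.

550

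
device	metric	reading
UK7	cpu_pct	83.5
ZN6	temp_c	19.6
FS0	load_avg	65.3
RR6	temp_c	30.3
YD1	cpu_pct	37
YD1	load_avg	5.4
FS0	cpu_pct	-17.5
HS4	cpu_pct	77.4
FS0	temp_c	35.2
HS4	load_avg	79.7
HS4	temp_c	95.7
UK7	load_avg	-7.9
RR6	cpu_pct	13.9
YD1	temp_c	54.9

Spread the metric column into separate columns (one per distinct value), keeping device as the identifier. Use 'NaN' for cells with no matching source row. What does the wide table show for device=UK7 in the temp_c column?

No long-format row has device=UK7 and metric=temp_c, so the cell is NaN.

NaN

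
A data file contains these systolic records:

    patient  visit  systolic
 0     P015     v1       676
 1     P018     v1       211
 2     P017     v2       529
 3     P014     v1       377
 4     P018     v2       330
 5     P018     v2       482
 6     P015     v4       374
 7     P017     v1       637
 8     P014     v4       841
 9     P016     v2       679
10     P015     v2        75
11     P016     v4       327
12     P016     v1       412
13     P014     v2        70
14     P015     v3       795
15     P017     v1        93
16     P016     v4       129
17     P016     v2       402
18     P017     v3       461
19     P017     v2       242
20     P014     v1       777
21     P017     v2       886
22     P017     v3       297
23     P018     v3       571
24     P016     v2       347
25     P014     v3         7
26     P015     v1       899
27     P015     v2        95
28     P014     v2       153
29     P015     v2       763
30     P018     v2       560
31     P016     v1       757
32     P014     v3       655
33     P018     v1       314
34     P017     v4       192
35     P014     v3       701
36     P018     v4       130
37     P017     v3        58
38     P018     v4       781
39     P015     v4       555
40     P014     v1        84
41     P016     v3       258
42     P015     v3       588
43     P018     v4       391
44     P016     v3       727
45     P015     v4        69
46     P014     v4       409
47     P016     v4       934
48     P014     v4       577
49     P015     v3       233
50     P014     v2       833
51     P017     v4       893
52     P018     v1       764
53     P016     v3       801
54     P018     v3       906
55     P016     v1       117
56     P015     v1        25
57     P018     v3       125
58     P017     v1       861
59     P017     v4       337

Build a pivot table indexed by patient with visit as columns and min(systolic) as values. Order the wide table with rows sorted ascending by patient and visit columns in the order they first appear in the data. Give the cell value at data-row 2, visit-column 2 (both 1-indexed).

With rows sorted ascending by patient, row 2 is patient=P015. visit columns in first-appearance order: v1, v2, v4, v3; column 2 is v2.
Long rows with patient=P015, visit=v2: min(75, 95, 763) = 75.

75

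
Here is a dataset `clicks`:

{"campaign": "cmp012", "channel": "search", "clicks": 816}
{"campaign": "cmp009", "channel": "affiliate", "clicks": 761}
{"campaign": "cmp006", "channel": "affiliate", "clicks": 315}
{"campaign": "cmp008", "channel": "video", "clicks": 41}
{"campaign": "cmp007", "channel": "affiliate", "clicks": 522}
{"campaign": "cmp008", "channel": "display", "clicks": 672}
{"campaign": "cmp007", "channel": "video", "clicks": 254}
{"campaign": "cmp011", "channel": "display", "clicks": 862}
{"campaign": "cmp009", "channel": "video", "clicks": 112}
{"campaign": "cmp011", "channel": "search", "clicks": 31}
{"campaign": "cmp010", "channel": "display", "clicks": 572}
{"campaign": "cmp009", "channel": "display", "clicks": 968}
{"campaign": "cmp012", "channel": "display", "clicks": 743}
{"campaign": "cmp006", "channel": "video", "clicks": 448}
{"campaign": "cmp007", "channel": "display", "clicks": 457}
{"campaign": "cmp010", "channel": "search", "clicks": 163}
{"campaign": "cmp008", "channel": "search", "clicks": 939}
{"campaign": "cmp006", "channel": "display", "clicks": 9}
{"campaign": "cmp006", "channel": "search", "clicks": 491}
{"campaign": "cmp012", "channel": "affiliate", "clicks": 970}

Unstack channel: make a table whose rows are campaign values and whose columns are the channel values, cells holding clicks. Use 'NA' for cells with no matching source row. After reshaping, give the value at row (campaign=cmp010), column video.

No long-format row has campaign=cmp010 and channel=video, so the cell is NA.

NA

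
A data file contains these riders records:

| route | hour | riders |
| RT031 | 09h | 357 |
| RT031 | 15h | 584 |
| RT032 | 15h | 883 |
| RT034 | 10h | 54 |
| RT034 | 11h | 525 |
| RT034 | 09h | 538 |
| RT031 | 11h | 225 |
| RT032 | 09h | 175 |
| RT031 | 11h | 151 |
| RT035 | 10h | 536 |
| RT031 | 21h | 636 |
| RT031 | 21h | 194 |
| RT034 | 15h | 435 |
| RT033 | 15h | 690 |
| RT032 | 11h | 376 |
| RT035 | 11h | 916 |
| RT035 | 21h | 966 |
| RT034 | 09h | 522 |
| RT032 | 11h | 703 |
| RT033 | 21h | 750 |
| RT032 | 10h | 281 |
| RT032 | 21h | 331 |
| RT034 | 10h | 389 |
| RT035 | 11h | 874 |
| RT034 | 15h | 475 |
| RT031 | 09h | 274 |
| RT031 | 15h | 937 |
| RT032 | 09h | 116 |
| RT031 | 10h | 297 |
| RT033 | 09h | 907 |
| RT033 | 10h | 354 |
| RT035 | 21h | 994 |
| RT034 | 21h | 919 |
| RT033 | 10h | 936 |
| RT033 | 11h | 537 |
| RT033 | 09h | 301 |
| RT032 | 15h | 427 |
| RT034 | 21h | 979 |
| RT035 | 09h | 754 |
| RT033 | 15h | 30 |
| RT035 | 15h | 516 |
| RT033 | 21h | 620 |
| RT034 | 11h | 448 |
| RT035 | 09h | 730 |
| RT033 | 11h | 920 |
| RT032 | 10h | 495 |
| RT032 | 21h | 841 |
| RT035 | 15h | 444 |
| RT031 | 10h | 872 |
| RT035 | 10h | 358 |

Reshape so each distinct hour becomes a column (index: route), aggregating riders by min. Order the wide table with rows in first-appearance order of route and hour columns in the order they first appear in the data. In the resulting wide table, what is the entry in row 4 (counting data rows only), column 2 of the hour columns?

With rows in first-appearance order of route, row 4 is route=RT035. hour columns in first-appearance order: 09h, 15h, 10h, 11h, 21h; column 2 is 15h.
Long rows with route=RT035, hour=15h: min(516, 444) = 444.

444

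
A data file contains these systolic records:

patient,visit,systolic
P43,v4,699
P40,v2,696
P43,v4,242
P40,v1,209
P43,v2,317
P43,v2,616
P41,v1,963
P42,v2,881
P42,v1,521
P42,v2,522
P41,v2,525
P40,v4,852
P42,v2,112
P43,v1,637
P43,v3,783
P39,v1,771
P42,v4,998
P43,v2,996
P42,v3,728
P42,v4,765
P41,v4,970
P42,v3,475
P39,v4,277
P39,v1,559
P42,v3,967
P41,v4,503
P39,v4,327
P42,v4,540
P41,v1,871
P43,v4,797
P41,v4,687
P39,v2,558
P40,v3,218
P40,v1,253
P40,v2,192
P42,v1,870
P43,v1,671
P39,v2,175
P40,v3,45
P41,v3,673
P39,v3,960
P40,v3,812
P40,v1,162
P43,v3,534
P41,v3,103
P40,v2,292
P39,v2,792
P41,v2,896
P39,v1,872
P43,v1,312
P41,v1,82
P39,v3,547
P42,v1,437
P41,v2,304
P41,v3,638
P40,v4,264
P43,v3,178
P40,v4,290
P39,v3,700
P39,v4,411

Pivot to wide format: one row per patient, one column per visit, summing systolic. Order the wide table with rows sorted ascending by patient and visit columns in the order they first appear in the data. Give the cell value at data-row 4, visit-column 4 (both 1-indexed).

With rows sorted ascending by patient, row 4 is patient=P42. visit columns in first-appearance order: v4, v2, v1, v3; column 4 is v3.
Long rows with patient=P42, visit=v3: 728 + 475 + 967 = 2170.

2170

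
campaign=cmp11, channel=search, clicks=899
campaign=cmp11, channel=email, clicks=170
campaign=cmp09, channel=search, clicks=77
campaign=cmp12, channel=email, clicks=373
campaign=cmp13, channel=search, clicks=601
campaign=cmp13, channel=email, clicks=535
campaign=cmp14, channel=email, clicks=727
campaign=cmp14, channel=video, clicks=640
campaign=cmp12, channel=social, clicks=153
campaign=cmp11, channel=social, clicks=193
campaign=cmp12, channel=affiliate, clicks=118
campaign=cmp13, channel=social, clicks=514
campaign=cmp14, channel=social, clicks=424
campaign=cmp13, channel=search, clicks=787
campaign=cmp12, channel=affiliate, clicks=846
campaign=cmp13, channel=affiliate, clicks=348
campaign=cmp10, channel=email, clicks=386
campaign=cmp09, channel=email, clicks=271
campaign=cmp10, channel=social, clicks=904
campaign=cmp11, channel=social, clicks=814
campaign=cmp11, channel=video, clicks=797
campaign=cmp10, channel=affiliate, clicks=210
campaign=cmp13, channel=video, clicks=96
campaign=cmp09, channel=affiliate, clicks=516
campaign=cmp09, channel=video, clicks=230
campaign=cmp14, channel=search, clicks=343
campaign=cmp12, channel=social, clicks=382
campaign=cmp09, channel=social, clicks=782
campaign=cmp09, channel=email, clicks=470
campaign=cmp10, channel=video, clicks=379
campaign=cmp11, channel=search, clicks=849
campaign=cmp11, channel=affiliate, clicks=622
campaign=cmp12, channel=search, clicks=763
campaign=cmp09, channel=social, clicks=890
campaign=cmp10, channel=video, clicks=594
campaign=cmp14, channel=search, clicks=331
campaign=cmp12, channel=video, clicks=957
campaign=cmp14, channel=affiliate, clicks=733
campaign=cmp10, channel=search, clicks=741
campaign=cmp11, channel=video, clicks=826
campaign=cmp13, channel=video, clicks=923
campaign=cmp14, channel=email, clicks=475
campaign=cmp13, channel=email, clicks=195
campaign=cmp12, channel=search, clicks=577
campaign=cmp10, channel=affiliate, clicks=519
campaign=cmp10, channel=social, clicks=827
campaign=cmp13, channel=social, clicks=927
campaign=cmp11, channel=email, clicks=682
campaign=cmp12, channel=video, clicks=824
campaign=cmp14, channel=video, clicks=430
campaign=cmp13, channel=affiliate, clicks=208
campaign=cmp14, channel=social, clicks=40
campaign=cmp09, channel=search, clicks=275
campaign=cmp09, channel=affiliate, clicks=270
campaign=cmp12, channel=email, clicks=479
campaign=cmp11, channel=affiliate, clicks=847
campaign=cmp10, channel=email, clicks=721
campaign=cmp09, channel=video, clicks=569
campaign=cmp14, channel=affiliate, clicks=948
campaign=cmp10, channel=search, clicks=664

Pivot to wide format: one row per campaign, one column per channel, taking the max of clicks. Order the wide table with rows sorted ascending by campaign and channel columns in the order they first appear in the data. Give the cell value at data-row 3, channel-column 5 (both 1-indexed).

With rows sorted ascending by campaign, row 3 is campaign=cmp11. channel columns in first-appearance order: search, email, video, social, affiliate; column 5 is affiliate.
Long rows with campaign=cmp11, channel=affiliate: max(622, 847) = 847.

847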